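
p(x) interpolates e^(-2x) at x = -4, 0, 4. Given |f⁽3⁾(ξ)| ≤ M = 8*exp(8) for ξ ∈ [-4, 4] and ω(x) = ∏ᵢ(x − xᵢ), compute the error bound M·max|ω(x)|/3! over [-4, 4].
512*sqrt(3)*exp(8)/27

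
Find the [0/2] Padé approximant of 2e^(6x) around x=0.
2/(18*x**2 - 6*x + 1)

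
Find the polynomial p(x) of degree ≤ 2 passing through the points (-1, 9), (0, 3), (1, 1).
2*x**2 - 4*x + 3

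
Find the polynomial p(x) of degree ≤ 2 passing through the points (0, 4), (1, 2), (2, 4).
2*x**2 - 4*x + 4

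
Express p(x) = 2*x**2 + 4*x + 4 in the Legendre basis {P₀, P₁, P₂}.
(14/3)P₀ + (4)P₁ + (4/3)P₂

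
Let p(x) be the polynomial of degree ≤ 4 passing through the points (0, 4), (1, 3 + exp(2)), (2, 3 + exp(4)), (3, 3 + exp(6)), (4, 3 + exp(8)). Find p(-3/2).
-385*exp(6)/32 - 693*exp(2)/32 + 1539/128 + 1485*exp(4)/64 + 315*exp(8)/128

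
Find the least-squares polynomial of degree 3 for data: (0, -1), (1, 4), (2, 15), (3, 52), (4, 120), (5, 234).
-13/18 + (2137/756)x + (-71/63)x² + (215/108)x³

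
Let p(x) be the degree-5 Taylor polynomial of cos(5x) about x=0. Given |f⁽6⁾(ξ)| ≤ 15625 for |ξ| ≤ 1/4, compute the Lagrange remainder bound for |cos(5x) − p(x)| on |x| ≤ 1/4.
3125/589824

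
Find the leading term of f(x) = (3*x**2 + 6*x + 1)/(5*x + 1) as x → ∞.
3*x/5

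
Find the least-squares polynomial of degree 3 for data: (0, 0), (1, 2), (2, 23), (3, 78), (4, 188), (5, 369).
-5/63 + (-187/378)x + (-23/252)x² + (323/108)x³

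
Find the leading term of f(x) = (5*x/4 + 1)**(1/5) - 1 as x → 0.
x/4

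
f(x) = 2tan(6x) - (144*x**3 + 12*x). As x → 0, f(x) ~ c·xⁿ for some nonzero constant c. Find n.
5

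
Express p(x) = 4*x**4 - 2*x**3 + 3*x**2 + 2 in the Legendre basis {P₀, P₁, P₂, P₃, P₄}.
(19/5)P₀ + (-6/5)P₁ + (30/7)P₂ + (-4/5)P₃ + (32/35)P₄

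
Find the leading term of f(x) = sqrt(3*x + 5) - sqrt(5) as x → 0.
3*sqrt(5)*x/10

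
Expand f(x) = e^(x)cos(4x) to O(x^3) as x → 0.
1 + x - 15*x**2/2 + O(x**3)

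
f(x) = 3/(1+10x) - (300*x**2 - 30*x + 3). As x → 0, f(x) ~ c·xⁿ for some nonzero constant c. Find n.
3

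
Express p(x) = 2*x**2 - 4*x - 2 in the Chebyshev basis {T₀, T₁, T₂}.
-T₀ + (-4)T₁ + T₂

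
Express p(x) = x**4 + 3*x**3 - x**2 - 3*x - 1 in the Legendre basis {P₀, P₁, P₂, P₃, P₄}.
(-17/15)P₀ + (-6/5)P₁ + (-2/21)P₂ + (6/5)P₃ + (8/35)P₄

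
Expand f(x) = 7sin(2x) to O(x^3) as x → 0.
14*x + O(x**3)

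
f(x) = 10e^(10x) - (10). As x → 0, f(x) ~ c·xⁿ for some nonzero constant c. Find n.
1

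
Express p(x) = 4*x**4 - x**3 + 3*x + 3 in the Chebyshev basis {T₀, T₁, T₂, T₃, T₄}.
(9/2)T₀ + (9/4)T₁ + (2)T₂ + (-1/4)T₃ + (1/2)T₄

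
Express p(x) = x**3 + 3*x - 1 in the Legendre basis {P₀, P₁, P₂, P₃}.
-P₀ + (18/5)P₁ + (2/5)P₃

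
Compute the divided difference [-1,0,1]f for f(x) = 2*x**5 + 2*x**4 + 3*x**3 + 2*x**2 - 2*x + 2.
4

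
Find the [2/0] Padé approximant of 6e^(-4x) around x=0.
48*x**2 - 24*x + 6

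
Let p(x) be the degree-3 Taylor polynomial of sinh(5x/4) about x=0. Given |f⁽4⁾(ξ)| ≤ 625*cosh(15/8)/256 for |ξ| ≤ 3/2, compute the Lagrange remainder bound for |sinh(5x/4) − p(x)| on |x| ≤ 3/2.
16875*cosh(15/8)/32768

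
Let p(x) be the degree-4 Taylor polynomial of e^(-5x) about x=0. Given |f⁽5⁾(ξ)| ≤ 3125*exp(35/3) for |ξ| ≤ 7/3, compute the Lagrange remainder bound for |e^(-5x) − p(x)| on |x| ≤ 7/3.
10504375*exp(35/3)/5832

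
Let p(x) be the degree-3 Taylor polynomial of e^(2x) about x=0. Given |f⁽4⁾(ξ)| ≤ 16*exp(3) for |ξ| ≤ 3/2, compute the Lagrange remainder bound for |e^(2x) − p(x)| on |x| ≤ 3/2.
27*exp(3)/8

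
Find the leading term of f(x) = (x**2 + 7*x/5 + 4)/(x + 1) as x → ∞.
x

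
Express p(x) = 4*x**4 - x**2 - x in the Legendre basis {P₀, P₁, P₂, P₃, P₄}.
(7/15)P₀ - P₁ + (34/21)P₂ + (32/35)P₄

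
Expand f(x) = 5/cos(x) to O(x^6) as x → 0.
5 + 5*x**2/2 + 25*x**4/24 + O(x**6)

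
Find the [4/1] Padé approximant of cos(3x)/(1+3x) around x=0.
(27*x**4/8 - 9*x**2/2 + 1)/(3*x + 1)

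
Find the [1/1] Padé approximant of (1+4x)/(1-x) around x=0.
(4*x + 1)/(1 - x)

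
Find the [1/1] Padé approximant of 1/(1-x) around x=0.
1/(1 - x)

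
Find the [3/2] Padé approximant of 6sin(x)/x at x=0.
(6 - 7*x**2/10)/(x**2/20 + 1)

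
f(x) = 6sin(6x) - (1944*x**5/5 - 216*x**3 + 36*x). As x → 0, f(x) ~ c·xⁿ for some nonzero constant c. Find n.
7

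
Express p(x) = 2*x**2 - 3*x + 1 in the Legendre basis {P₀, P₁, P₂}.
(5/3)P₀ + (-3)P₁ + (4/3)P₂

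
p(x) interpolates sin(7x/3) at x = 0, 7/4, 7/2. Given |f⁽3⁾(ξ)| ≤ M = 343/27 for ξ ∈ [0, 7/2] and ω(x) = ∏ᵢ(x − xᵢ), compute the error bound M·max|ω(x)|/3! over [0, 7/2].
117649*sqrt(3)/46656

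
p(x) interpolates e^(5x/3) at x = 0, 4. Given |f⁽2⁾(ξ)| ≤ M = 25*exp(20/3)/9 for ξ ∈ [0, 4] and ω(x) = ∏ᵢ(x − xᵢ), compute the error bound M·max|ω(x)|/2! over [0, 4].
50*exp(20/3)/9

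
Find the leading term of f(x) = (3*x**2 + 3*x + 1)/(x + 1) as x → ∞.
3*x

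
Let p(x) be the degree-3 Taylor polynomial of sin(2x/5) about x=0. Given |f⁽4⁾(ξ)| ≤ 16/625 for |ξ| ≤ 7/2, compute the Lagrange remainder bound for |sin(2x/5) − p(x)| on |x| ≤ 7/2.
2401/15000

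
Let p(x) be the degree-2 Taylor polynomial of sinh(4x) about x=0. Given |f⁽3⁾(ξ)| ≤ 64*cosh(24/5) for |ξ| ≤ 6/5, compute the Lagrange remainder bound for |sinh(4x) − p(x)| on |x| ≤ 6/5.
2304*cosh(24/5)/125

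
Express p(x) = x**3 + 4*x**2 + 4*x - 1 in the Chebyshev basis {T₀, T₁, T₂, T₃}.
T₀ + (19/4)T₁ + (2)T₂ + (1/4)T₃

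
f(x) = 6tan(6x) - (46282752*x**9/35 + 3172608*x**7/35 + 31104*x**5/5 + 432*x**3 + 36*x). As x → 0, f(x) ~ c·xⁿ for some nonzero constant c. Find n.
11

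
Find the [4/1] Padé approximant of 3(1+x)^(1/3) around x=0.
(x**4/81 - 8*x**3/135 + 2*x**2/5 + 16*x/5 + 3)/(11*x/15 + 1)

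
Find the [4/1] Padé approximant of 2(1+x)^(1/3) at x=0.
(2*x**4/243 - 16*x**3/405 + 4*x**2/15 + 32*x/15 + 2)/(11*x/15 + 1)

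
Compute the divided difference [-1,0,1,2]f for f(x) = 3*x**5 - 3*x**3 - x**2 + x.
12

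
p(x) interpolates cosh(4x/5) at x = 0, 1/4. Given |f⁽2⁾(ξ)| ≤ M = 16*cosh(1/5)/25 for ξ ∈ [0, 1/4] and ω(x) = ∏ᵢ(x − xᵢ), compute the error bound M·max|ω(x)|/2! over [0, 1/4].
cosh(1/5)/200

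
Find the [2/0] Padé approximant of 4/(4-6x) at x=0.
9*x**2/4 + 3*x/2 + 1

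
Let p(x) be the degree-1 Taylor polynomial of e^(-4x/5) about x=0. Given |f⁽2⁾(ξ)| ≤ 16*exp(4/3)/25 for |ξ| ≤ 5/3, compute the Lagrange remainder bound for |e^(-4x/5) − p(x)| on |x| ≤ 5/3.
8*exp(4/3)/9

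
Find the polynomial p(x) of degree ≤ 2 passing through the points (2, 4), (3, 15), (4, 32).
3*x**2 - 4*x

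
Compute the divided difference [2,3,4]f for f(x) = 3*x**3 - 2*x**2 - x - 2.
25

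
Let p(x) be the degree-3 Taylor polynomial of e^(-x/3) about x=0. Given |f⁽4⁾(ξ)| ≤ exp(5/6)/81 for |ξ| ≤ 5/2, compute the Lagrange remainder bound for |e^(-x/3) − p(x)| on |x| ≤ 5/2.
625*exp(5/6)/31104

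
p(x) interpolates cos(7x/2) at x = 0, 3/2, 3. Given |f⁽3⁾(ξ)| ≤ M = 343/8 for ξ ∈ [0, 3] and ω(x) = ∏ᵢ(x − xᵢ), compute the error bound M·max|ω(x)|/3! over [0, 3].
343*sqrt(3)/64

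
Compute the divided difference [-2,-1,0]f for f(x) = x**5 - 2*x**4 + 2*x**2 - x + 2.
-27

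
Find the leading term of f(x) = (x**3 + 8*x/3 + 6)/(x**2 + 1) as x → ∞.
x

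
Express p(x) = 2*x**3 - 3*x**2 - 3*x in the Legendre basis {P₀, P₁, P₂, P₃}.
-P₀ + (-9/5)P₁ + (-2)P₂ + (4/5)P₃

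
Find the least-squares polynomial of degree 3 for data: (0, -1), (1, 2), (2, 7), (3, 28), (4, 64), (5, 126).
-11/14 + (125/84)x + (-9/14)x² + (13/12)x³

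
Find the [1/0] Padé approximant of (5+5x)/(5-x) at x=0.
6*x/5 + 1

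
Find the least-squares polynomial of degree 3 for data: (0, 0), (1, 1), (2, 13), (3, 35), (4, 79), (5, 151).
-41/126 + (839/756)x + (2/9)x² + (121/108)x³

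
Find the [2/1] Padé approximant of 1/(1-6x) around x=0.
1/(1 - 6*x)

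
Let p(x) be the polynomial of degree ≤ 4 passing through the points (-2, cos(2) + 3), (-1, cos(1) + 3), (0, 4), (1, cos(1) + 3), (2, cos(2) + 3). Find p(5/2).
-75*cos(1)/16 + 175*cos(2)/64 + 381/64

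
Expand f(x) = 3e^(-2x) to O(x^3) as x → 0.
3 - 6*x + 6*x**2 + O(x**3)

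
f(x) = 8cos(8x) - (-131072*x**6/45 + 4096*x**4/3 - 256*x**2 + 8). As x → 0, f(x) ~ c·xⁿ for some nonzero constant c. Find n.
8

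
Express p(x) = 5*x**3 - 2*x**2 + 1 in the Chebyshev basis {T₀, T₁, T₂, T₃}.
(15/4)T₁ - T₂ + (5/4)T₃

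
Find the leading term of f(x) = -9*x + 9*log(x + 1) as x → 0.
-9*x**2/2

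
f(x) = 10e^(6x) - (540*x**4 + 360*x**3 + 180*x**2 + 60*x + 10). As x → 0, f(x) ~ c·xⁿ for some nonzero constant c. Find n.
5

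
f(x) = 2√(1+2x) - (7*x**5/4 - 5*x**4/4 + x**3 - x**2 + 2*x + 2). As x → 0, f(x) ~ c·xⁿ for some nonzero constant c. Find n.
6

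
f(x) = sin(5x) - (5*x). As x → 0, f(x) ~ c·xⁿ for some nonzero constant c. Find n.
3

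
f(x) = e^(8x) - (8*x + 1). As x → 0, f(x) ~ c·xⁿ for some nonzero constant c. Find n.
2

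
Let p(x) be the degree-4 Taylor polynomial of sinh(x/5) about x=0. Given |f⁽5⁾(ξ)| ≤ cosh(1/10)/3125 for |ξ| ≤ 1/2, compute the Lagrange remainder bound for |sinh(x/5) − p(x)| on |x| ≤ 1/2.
cosh(1/10)/12000000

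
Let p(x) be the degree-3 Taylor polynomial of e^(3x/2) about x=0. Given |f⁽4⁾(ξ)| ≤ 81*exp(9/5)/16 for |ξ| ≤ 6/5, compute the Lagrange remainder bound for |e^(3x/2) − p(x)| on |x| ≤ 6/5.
2187*exp(9/5)/5000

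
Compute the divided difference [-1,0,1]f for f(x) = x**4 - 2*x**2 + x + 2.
-1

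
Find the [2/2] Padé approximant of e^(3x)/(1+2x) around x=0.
(7*x**2/4 + 11*x/6 + 1)/(-19*x**2/12 + 5*x/6 + 1)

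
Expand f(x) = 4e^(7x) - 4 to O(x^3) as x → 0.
28*x + 98*x**2 + O(x**3)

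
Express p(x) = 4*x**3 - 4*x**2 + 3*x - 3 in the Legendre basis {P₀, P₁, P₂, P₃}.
(-13/3)P₀ + (27/5)P₁ + (-8/3)P₂ + (8/5)P₃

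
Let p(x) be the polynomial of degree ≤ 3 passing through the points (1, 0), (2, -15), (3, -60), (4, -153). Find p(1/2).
15/8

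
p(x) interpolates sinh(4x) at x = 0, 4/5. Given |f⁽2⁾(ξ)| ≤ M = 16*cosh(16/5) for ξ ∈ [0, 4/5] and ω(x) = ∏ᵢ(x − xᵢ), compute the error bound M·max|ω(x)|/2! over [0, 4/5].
32*cosh(16/5)/25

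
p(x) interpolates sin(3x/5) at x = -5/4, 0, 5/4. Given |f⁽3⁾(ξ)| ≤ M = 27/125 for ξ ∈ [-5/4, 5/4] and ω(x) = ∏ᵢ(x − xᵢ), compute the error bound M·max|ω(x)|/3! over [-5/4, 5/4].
sqrt(3)/64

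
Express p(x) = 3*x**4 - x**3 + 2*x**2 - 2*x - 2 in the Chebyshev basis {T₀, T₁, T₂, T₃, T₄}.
(1/8)T₀ + (-11/4)T₁ + (5/2)T₂ + (-1/4)T₃ + (3/8)T₄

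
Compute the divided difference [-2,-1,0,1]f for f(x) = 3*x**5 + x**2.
15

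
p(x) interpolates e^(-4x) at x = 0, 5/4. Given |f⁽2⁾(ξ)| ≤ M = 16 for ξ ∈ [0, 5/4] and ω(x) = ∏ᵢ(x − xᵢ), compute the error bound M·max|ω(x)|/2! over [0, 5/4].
25/8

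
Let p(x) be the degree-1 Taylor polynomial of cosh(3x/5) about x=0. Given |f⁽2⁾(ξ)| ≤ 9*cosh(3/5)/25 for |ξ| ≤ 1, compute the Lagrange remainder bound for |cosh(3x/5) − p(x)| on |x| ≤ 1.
9*cosh(3/5)/50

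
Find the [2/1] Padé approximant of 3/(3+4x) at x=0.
1/(4*x/3 + 1)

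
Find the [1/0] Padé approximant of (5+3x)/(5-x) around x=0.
4*x/5 + 1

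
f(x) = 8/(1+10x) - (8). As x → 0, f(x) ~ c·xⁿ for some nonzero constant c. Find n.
1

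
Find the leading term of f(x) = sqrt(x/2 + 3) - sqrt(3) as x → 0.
sqrt(3)*x/12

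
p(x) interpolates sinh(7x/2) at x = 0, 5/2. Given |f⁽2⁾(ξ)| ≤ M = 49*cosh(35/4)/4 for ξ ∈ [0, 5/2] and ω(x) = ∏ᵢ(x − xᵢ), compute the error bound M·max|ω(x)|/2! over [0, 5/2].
1225*cosh(35/4)/128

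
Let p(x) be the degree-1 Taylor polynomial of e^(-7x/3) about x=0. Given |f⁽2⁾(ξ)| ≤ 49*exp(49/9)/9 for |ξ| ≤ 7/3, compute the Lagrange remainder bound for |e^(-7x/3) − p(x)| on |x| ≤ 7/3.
2401*exp(49/9)/162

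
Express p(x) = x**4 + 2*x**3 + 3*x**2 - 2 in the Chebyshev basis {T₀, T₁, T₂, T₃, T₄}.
(-1/8)T₀ + (3/2)T₁ + (2)T₂ + (1/2)T₃ + (1/8)T₄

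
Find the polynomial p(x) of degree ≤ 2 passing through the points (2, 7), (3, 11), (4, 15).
4*x - 1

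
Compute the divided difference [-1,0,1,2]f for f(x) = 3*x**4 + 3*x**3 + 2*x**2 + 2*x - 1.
9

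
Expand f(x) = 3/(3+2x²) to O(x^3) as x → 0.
1 - 2*x**2/3 + O(x**3)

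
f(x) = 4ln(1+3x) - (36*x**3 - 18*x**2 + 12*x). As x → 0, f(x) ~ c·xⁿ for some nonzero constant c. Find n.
4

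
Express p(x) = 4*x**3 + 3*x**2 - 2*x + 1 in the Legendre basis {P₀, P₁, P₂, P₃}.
(2)P₀ + (2/5)P₁ + (2)P₂ + (8/5)P₃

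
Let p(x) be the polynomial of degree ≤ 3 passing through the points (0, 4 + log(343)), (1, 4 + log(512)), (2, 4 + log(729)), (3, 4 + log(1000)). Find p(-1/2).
4 + log(257298363*2**(3/8)*3**(7/8)*5**(1/16)*7**(9/16)/10485760)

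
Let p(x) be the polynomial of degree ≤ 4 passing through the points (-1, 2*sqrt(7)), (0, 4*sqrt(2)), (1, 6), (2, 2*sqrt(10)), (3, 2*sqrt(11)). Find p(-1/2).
-105/32 - 5*sqrt(11)/64 + 7*sqrt(10)/16 + 35*sqrt(7)/64 + 35*sqrt(2)/8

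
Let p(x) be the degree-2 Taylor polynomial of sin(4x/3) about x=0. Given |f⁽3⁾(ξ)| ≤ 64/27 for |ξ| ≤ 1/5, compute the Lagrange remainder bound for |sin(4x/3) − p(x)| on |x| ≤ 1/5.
32/10125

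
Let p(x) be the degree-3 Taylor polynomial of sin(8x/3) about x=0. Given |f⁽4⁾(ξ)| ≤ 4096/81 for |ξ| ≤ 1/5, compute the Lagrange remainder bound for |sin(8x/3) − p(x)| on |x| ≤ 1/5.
512/151875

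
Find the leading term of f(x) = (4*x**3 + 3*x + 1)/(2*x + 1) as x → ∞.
2*x**2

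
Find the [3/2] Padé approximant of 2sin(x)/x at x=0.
(2 - 7*x**2/30)/(x**2/20 + 1)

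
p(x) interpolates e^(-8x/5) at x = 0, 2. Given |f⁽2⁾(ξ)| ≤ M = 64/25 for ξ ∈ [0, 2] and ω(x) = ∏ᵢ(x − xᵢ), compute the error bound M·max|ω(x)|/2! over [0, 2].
32/25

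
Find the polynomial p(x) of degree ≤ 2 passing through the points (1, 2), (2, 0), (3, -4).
-x**2 + x + 2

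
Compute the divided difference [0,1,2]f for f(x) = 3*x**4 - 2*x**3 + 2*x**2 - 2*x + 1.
17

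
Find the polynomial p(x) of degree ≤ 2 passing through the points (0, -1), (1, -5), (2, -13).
-2*x**2 - 2*x - 1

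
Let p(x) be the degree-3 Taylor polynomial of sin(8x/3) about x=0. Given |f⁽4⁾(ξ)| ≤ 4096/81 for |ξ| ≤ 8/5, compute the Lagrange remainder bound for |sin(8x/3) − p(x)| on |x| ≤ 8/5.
2097152/151875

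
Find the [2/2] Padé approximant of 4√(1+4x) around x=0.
(20*x**2 + 20*x + 4)/(x**2 + 3*x + 1)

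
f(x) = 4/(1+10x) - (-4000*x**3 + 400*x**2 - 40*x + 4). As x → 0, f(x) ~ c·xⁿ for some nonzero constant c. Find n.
4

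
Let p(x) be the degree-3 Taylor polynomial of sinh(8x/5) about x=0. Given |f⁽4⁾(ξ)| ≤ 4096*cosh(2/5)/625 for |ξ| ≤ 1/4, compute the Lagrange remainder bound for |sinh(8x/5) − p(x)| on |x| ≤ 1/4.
2*cosh(2/5)/1875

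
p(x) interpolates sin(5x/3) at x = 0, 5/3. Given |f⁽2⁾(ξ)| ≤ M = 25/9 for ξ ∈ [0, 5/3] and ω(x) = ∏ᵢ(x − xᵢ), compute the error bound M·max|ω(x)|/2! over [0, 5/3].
625/648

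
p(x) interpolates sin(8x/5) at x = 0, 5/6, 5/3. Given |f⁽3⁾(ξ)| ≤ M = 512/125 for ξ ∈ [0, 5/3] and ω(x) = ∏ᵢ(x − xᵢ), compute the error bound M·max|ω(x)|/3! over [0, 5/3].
64*sqrt(3)/729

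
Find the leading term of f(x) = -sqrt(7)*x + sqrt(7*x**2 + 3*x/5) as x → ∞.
3*sqrt(7)/70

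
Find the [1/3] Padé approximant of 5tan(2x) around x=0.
10*x/(1 - 4*x**2/3)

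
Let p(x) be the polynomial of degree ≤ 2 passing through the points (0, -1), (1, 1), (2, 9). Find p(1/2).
-3/4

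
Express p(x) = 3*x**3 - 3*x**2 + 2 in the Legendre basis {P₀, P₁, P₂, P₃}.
P₀ + (9/5)P₁ + (-2)P₂ + (6/5)P₃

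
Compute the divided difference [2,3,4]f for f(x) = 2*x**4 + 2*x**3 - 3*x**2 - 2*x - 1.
125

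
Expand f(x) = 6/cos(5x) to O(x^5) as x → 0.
6 + 75*x**2 + 3125*x**4/4 + O(x**5)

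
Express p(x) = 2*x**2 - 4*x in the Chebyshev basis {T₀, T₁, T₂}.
T₀ + (-4)T₁ + T₂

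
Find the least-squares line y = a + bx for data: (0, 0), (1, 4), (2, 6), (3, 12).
a = -1/5, b = 19/5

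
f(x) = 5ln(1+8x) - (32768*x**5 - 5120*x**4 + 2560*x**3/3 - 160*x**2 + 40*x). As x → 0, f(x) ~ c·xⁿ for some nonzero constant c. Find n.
6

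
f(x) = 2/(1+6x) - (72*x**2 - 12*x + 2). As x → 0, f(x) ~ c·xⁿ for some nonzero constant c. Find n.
3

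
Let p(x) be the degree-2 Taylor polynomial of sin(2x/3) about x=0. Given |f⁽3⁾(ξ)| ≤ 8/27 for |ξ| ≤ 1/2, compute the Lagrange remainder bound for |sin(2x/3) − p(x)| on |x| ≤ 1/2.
1/162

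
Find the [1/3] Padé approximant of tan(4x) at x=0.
4*x/(1 - 16*x**2/3)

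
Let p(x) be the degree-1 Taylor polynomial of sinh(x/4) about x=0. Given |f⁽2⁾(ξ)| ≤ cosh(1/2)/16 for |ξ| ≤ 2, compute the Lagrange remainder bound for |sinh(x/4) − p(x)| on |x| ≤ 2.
cosh(1/2)/8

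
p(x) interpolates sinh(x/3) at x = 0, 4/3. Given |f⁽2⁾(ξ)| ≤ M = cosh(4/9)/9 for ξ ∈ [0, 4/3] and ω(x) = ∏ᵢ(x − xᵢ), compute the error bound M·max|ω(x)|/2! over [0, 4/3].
2*cosh(4/9)/81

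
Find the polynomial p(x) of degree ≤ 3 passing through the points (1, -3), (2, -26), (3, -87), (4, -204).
-3*x**3 - x**2 + x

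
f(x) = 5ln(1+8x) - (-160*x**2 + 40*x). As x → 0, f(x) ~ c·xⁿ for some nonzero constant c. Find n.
3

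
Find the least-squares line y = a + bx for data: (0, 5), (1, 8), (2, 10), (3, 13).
a = 51/10, b = 13/5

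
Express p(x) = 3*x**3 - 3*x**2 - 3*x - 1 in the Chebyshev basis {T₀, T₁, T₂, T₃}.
(-5/2)T₀ + (-3/4)T₁ + (-3/2)T₂ + (3/4)T₃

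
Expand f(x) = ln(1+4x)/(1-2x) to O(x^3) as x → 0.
4*x + O(x**3)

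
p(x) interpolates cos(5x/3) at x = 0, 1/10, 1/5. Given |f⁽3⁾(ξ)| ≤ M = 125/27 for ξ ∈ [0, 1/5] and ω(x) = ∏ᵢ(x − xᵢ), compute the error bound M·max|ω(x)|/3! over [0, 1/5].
sqrt(3)/5832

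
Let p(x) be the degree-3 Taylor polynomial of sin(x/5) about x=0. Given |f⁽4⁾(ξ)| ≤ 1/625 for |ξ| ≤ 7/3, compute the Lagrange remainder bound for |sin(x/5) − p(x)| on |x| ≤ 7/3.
2401/1215000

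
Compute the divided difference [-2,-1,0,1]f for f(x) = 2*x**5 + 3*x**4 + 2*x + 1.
4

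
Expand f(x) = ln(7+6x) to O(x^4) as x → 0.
log(7) + 6*x/7 - 18*x**2/49 + 72*x**3/343 + O(x**4)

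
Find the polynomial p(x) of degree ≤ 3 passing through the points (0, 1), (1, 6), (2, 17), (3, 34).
3*x**2 + 2*x + 1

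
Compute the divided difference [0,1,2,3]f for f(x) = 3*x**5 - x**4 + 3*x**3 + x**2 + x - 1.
72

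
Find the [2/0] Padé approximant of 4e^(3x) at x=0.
18*x**2 + 12*x + 4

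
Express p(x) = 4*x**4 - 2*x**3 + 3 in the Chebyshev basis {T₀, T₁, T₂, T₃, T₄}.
(9/2)T₀ + (-3/2)T₁ + (2)T₂ + (-1/2)T₃ + (1/2)T₄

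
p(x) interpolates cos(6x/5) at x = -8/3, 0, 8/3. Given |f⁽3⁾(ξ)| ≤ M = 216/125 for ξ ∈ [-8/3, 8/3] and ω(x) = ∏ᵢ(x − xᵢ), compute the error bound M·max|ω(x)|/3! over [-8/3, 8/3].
4096*sqrt(3)/3375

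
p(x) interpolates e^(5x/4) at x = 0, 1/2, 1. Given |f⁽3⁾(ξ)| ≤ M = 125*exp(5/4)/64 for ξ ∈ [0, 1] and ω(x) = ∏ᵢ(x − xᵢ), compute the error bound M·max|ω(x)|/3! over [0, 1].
125*sqrt(3)*exp(5/4)/13824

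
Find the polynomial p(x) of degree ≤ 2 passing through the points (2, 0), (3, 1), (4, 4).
x**2 - 4*x + 4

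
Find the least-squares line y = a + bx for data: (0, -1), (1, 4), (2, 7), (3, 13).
a = -1, b = 9/2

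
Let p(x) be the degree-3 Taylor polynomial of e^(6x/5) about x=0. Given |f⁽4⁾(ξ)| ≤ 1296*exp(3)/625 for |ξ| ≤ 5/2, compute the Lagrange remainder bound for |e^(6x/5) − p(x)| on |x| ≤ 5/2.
27*exp(3)/8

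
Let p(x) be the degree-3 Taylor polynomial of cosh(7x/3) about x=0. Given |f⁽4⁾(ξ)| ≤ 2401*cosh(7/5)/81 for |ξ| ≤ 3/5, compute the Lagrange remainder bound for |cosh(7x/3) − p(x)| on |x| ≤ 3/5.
2401*cosh(7/5)/15000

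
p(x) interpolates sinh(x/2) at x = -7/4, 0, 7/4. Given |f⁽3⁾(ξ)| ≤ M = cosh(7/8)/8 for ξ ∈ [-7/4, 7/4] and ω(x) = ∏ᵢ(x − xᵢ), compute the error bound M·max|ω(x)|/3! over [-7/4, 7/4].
343*sqrt(3)*cosh(7/8)/13824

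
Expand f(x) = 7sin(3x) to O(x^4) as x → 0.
21*x - 63*x**3/2 + O(x**4)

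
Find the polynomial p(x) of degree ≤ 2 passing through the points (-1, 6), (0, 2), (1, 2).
2*x**2 - 2*x + 2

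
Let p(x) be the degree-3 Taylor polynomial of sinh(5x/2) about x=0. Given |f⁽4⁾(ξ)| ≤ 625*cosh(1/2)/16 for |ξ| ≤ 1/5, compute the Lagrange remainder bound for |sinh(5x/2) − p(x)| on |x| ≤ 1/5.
cosh(1/2)/384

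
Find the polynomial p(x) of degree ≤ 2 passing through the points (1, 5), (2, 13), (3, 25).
2*x**2 + 2*x + 1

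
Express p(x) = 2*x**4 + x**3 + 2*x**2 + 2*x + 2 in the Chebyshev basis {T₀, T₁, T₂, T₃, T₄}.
(15/4)T₀ + (11/4)T₁ + (2)T₂ + (1/4)T₃ + (1/4)T₄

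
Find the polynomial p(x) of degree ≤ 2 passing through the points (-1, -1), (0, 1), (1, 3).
2*x + 1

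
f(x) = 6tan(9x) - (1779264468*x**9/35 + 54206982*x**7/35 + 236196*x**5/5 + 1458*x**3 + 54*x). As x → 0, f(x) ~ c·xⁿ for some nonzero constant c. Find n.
11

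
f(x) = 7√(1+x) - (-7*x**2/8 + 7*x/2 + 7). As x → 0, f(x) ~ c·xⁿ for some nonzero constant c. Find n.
3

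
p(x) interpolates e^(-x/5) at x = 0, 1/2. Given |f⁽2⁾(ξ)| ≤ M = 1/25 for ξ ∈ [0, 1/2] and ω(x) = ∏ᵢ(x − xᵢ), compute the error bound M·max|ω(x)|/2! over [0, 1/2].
1/800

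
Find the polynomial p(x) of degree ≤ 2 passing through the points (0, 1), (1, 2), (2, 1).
-x**2 + 2*x + 1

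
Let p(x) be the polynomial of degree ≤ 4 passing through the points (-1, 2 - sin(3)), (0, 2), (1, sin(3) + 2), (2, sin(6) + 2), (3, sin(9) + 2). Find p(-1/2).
-105*sin(3)/128 + 7*sin(6)/32 - 5*sin(9)/128 + 2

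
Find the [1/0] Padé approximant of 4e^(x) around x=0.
4*x + 4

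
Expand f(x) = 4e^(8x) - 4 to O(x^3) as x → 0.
32*x + 128*x**2 + O(x**3)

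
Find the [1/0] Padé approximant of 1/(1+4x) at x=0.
1 - 4*x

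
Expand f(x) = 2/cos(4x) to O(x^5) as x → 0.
2 + 16*x**2 + 320*x**4/3 + O(x**5)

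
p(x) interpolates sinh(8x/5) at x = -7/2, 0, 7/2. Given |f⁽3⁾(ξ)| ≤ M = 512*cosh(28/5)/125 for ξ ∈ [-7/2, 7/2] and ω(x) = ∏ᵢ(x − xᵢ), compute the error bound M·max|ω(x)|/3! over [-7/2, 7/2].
21952*sqrt(3)*cosh(28/5)/3375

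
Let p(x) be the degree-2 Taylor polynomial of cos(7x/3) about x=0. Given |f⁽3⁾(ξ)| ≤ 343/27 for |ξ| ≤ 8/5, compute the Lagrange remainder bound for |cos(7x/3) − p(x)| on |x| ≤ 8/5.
87808/10125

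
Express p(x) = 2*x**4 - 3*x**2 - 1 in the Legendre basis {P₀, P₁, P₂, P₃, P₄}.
(-8/5)P₀ + (-6/7)P₂ + (16/35)P₄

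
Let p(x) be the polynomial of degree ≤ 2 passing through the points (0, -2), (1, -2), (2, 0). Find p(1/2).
-9/4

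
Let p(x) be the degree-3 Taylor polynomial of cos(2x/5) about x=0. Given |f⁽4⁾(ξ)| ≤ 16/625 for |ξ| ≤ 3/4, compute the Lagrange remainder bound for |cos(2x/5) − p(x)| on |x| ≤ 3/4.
27/80000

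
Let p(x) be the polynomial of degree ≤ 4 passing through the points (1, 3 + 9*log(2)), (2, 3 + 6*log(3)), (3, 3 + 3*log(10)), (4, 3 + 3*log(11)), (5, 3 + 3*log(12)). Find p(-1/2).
3 + log(79228162514264337593543950336000000000000000000000000000000000000000000000000000000000000000000000*11**(29/32)*2**(75/128)*3**(57/128)*5**(39/64)/16498470378713279211530953935282941406772053995091988430139472909795873188682476523141453410937017)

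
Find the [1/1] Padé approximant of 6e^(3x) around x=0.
(9*x + 6)/(1 - 3*x/2)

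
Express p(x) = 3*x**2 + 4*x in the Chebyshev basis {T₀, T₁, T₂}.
(3/2)T₀ + (4)T₁ + (3/2)T₂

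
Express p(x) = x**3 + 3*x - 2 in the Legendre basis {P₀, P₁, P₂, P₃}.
(-2)P₀ + (18/5)P₁ + (2/5)P₃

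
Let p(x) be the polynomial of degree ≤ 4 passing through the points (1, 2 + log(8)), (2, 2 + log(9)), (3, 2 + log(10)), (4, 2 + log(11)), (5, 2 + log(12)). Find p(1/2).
2 + log(25600*11**(19/32)*2**(113/128)*3**(91/128)*5**(61/64)/264627)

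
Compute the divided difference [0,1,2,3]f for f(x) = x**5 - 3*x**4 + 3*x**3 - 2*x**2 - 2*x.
10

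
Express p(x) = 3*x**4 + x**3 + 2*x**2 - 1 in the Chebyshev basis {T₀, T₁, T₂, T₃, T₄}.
(9/8)T₀ + (3/4)T₁ + (5/2)T₂ + (1/4)T₃ + (3/8)T₄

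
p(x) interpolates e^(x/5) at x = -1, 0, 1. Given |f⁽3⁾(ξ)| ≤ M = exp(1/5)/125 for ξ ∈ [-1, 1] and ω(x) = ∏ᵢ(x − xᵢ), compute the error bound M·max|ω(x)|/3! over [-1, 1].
sqrt(3)*exp(1/5)/3375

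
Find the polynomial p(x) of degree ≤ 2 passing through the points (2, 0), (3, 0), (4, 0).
0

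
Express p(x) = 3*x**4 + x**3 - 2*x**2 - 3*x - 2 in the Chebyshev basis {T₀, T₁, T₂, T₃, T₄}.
(-15/8)T₀ + (-9/4)T₁ + (1/2)T₂ + (1/4)T₃ + (3/8)T₄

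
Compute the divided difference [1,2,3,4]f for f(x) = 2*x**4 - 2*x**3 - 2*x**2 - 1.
18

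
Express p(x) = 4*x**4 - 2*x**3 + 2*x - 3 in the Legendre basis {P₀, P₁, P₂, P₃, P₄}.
(-11/5)P₀ + (4/5)P₁ + (16/7)P₂ + (-4/5)P₃ + (32/35)P₄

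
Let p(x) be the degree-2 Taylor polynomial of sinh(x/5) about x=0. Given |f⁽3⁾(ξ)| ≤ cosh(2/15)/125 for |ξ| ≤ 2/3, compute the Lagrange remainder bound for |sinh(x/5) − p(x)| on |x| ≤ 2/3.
4*cosh(2/15)/10125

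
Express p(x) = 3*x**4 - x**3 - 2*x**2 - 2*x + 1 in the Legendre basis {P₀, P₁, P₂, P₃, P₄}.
(14/15)P₀ + (-13/5)P₁ + (8/21)P₂ + (-2/5)P₃ + (24/35)P₄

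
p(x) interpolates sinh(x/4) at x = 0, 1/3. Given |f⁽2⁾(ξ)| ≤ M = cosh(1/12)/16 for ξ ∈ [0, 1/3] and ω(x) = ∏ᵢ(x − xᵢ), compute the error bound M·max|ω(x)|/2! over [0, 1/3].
cosh(1/12)/1152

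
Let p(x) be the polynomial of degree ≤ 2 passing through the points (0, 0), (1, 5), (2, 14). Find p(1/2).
2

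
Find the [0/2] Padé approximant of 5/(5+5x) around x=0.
1/(x + 1)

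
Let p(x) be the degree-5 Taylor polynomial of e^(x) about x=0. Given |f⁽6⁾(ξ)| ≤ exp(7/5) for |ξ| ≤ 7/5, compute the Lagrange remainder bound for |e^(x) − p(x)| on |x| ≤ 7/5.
117649*exp(7/5)/11250000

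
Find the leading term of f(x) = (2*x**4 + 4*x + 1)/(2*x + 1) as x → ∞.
x**3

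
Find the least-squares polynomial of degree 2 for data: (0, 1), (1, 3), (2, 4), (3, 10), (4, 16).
44/35 + (-1/70)x + (13/14)x²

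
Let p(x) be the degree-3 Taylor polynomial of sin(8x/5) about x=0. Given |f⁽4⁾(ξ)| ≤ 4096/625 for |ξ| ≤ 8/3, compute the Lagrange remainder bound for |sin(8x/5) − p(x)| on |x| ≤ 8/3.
2097152/151875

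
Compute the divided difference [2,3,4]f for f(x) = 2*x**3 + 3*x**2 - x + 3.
21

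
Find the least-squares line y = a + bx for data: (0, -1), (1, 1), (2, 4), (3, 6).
a = -11/10, b = 12/5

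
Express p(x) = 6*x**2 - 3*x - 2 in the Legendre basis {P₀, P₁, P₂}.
(-3)P₁ + (4)P₂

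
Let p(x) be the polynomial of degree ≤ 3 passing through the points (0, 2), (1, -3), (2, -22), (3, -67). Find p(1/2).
1/2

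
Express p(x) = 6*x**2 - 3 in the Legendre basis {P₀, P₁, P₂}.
-P₀ + (4)P₂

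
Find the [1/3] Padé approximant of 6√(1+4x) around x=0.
(21*x + 6)/(x**3 - x**2 + 3*x/2 + 1)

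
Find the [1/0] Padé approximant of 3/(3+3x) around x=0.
1 - x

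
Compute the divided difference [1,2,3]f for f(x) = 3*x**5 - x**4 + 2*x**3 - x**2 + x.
256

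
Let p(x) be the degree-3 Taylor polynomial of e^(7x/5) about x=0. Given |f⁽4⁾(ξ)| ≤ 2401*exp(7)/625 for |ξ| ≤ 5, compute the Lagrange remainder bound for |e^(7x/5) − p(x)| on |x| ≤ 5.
2401*exp(7)/24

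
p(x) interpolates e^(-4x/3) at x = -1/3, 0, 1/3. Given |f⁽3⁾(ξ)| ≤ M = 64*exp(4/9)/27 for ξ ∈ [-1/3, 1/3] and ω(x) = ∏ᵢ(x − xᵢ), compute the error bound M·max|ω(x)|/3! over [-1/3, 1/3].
64*sqrt(3)*exp(4/9)/19683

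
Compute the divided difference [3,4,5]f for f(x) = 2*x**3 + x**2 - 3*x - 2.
25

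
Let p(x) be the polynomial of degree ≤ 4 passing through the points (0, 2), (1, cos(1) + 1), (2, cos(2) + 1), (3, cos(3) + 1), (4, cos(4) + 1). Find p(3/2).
45*cos(2)/64 + 3*cos(4)/128 - 5*cos(3)/32 + 15*cos(1)/32 + 123/128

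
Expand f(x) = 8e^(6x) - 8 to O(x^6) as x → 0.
48*x + 144*x**2 + 288*x**3 + 432*x**4 + 2592*x**5/5 + O(x**6)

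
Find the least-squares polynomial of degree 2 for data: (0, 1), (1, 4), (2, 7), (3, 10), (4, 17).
47/35 + (53/35)x + (4/7)x²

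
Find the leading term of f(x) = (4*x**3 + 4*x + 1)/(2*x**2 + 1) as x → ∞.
2*x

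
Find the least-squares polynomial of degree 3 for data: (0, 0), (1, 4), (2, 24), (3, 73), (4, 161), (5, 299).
11/126 + (-881/756)x + (739/252)x² + (50/27)x³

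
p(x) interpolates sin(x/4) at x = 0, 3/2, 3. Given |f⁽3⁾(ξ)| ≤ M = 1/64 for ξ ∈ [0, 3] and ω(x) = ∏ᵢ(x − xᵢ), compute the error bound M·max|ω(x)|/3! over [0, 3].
sqrt(3)/512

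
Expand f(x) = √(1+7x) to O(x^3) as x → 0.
1 + 7*x/2 - 49*x**2/8 + O(x**3)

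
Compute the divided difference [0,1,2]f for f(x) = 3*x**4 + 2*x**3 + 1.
27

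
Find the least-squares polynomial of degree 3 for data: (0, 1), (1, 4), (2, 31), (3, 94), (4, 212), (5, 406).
83/126 + (-53/756)x + (97/63)x² + (317/108)x³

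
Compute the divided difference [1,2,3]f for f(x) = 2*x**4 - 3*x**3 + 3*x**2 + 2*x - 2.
35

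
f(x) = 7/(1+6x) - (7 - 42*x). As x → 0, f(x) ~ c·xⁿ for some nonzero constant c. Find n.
2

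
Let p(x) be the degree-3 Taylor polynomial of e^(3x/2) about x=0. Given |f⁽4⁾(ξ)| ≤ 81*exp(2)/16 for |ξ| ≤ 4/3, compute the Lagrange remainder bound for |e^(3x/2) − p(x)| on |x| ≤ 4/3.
2*exp(2)/3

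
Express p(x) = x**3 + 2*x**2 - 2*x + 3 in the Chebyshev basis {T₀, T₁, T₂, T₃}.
(4)T₀ + (-5/4)T₁ + T₂ + (1/4)T₃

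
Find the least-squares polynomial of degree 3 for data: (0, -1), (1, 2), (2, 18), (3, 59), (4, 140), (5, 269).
-113/126 + (11/756)x + (155/252)x² + (55/27)x³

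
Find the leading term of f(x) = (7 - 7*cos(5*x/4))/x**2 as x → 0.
175/32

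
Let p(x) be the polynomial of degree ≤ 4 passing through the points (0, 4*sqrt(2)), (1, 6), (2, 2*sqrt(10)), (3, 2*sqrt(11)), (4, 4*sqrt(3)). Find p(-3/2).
-2079/16 - 385*sqrt(11)/16 + 315*sqrt(3)/32 + 1155*sqrt(2)/32 + 1485*sqrt(10)/32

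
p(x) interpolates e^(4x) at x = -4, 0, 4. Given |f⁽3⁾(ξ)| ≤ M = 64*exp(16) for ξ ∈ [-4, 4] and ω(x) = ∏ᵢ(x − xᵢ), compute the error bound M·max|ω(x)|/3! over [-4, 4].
4096*sqrt(3)*exp(16)/27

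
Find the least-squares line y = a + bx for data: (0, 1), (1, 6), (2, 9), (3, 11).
a = 9/5, b = 33/10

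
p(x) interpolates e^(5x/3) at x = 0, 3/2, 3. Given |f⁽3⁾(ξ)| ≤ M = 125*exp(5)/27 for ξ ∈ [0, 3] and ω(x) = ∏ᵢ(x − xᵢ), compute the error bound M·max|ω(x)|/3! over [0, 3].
125*sqrt(3)*exp(5)/216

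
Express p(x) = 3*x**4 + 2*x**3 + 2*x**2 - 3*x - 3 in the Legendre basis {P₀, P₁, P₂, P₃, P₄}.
(-26/15)P₀ + (-9/5)P₁ + (64/21)P₂ + (4/5)P₃ + (24/35)P₄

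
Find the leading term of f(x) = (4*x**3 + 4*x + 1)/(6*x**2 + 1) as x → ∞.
2*x/3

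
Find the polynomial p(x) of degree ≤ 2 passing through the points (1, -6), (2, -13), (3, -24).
-2*x**2 - x - 3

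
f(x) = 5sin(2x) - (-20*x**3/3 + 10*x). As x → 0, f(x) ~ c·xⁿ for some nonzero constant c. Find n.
5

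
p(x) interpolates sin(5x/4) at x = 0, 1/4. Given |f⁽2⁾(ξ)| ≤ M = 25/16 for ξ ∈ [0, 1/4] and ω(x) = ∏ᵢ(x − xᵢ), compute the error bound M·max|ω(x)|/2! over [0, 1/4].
25/2048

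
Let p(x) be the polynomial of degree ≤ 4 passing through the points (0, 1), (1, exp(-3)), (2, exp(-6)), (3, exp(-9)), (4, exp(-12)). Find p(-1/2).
(-420*exp(9) - 180*exp(3) + 35 + 378*exp(6) + 315*exp(12))*exp(-12)/128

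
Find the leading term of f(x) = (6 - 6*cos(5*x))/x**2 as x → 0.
75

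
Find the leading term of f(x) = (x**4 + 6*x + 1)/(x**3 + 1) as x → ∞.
x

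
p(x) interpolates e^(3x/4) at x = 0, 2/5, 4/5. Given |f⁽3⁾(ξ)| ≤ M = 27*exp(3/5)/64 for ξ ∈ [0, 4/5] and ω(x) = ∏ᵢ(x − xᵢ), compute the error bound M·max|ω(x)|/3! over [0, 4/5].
sqrt(3)*exp(3/5)/1000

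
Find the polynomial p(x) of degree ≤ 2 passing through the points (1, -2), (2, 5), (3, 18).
3*x**2 - 2*x - 3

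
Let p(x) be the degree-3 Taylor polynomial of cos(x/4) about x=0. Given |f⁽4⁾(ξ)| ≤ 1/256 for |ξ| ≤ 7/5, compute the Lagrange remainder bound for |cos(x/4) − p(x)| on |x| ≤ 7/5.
2401/3840000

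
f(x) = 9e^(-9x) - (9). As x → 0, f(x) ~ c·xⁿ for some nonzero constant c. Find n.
1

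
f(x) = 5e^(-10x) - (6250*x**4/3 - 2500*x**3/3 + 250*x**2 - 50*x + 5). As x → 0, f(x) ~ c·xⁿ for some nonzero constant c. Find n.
5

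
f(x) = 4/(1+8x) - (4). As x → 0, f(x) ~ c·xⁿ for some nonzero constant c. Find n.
1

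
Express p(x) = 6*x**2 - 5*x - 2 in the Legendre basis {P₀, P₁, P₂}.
(-5)P₁ + (4)P₂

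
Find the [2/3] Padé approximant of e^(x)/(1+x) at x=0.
(13*x**2/140 + 18*x/35 + 1)/(8*x**3/105 - 57*x**2/140 + 18*x/35 + 1)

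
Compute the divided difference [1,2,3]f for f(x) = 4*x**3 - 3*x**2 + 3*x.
21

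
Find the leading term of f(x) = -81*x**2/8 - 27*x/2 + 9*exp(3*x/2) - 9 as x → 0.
81*x**3/16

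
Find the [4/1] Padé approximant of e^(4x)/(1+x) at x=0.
(224*x**4/225 + 32*x**3/15 + 72*x**2/25 + 172*x/75 + 1)/(1 - 53*x/75)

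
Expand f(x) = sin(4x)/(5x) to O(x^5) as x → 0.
4/5 - 32*x**2/15 + 128*x**4/75 + O(x**5)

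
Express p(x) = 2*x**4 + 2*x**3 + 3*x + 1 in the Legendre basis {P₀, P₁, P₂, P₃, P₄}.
(7/5)P₀ + (21/5)P₁ + (8/7)P₂ + (4/5)P₃ + (16/35)P₄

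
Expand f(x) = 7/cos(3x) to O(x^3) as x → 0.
7 + 63*x**2/2 + O(x**3)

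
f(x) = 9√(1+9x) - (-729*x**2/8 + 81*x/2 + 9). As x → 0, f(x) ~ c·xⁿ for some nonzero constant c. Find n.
3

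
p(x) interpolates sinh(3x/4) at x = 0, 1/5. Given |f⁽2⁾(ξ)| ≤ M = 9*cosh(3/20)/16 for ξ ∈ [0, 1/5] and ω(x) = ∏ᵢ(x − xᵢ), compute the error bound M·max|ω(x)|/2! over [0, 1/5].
9*cosh(3/20)/3200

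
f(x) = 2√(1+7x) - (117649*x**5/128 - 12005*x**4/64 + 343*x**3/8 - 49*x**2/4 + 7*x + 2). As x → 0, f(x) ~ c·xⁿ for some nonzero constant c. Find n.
6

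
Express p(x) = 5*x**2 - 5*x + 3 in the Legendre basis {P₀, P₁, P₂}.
(14/3)P₀ + (-5)P₁ + (10/3)P₂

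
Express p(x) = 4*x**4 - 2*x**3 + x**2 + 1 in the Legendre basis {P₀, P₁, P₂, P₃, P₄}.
(32/15)P₀ + (-6/5)P₁ + (62/21)P₂ + (-4/5)P₃ + (32/35)P₄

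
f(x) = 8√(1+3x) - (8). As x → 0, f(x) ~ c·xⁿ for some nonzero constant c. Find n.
1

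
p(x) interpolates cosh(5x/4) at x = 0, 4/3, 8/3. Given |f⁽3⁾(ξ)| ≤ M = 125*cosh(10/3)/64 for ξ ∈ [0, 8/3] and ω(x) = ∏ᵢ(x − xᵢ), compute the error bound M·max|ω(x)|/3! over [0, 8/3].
125*sqrt(3)*cosh(10/3)/729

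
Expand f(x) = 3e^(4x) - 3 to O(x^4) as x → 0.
12*x + 24*x**2 + 32*x**3 + O(x**4)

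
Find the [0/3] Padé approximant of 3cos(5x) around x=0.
3/(25*x**2/2 + 1)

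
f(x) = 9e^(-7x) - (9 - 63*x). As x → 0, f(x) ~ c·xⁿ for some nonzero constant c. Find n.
2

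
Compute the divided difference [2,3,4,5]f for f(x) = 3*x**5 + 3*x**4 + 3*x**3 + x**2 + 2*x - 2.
420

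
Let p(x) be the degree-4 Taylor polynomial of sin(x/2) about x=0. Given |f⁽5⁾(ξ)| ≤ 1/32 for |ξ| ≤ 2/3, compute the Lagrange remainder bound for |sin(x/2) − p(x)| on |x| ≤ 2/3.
1/29160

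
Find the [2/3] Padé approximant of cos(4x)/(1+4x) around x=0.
(1 - 20*x**2/3)/(16*x**3/3 + 4*x**2/3 + 4*x + 1)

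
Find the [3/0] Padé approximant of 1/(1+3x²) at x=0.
1 - 3*x**2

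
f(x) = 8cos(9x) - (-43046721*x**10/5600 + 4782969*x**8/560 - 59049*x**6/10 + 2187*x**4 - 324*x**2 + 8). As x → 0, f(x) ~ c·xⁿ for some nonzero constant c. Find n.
12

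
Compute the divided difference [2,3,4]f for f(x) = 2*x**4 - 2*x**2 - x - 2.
108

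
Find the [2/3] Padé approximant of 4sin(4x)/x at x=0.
(16 - 448*x**2/15)/(4*x**2/5 + 1)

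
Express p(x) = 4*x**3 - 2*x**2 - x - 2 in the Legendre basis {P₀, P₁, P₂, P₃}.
(-8/3)P₀ + (7/5)P₁ + (-4/3)P₂ + (8/5)P₃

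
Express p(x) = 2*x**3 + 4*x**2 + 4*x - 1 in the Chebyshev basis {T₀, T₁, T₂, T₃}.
T₀ + (11/2)T₁ + (2)T₂ + (1/2)T₃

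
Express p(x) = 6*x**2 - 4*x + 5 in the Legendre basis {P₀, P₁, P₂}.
(7)P₀ + (-4)P₁ + (4)P₂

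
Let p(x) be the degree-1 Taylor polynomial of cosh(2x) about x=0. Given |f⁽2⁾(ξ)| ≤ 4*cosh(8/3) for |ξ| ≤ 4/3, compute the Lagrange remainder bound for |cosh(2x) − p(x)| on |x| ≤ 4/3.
32*cosh(8/3)/9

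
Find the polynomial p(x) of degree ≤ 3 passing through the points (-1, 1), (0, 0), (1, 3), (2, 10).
2*x**2 + x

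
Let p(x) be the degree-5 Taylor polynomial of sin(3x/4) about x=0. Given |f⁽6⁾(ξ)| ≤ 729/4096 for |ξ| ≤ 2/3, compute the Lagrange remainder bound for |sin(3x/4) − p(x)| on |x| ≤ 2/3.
1/46080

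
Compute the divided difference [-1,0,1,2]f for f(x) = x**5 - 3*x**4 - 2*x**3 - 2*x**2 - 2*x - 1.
-3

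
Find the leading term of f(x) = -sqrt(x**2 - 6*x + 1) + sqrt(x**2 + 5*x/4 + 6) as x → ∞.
29/8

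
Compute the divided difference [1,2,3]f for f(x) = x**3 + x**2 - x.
7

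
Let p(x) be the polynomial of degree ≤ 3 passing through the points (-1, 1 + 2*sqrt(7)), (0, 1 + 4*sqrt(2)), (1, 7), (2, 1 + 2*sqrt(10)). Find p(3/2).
-5*sqrt(2)/4 + sqrt(7)/8 + 5*sqrt(10)/8 + 53/8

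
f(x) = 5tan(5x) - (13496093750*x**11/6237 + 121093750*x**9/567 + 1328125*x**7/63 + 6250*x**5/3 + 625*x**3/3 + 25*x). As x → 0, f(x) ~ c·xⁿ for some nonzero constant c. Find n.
13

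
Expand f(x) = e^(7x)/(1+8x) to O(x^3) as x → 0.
1 - x + 65*x**2/2 + O(x**3)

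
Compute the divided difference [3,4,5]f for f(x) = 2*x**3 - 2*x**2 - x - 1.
22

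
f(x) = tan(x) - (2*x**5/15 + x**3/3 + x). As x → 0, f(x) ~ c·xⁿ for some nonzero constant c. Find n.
7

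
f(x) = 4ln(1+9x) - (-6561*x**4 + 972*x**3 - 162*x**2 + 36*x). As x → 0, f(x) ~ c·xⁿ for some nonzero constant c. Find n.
5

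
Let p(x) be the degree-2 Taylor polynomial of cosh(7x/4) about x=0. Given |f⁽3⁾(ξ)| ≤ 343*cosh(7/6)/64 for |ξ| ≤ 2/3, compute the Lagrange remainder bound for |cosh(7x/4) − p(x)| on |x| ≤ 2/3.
343*cosh(7/6)/1296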